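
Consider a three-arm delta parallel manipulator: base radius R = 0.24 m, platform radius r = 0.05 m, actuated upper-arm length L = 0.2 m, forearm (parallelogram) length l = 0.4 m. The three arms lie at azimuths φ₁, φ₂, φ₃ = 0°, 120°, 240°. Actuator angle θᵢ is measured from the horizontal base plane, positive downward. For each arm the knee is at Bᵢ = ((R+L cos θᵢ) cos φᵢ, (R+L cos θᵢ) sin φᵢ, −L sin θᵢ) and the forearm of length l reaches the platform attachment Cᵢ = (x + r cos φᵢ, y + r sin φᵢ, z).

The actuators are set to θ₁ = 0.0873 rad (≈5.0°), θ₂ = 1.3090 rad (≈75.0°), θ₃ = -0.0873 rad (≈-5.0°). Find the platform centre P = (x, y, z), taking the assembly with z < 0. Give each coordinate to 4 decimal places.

φ1=0.0°: virtual centre (0.3892, 0.0000, -0.0174), radius l
φ2=120.0°: virtual centre (-0.1209, 0.2094, -0.1932), radius l
arm 3 at φ=240.0°: ρ3 = 0.3892;  centre 3 = (-0.1946, -0.3371, 0.0174)
eliminate P² terms by subtracting sphere 1 from 2 and 3
[-1.0202 0.4187 -0.3515]·P = -0.0560;  [-1.1677 -0.6742 0.0698]·P = 0.0000
Cramer: x(z) = 0.0321-0.1765z;  y(z) = -0.0556+0.4093z
into |P−centre ₁|² = l²: 1.1987z² + 0.1155z + -0.0291 = 0;  Δ = 0.1527;  z = -0.2111 or 0.1148 → z<0 root = -0.2111
x = 0.0694, y = -0.1420

(0.0694, -0.1420, -0.2111)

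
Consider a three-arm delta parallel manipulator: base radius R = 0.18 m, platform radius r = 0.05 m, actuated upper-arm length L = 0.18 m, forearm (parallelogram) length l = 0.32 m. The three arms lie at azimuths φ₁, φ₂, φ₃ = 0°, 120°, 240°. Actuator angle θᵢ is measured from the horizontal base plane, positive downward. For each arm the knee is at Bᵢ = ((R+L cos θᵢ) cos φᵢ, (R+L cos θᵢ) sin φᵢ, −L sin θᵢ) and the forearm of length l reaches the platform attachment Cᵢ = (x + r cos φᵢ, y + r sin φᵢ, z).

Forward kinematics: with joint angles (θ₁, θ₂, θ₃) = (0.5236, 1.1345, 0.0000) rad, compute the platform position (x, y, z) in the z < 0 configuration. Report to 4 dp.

arm 1 at φ=0.0°: (R−r)+L cos θ1 = 0.2859;  S1 = (0.2859, 0.0000, -0.0900)
arm 2 at φ=120.0°: (R−r)+L cos θ2 = 0.2061;  S2 = (-0.1030, 0.1785, -0.1631)
φ3=240.0°: virtual centre (-0.1550, -0.2685, 0.0000), radius l
subtract pairs → two planes through P
[-0.7778 0.3569 -0.1463]·P = -0.0208;  [-0.8818 -0.5369 0.1800]·P = 0.0063
det = 0.7324;  x = 0.0122+-0.0195z,  y = -0.0316+0.3673z
quadratic in z: (1.1353)z²+(0.1674)z+(-0.0184)=0, √Δ=0.3339 → z ∈ {-0.2208, 0.0733}; z = -0.2208 (taking z<0)
x = 0.0165, y = -0.1127

(0.0165, -0.1127, -0.2208)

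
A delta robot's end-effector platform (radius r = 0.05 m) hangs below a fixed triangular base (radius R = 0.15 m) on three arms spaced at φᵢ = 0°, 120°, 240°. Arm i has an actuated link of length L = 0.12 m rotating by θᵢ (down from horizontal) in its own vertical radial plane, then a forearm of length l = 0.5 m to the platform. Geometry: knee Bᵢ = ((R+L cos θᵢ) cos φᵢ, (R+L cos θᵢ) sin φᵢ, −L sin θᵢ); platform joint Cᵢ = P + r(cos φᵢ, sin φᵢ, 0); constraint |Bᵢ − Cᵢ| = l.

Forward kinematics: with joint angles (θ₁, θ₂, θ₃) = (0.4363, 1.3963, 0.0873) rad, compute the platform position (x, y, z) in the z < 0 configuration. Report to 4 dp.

(0.0671, -0.2191, -0.4772)

arm 1 at φ=0.0°: e+L cos θ1 = 0.2088;  O1 = (0.2088, 0.0000, -0.0507)
arm 2 at φ=120.0°: e+L cos θ2 = 0.1208;  O2 = (-0.0604, 0.1046, -0.1182)
arm 3 at φ=240.0°: e+L cos θ3 = 0.2195;  O3 = (-0.1098, -0.1901, -0.0105)
|O₂|²−|O₁|² = -0.0176;  |O₃|²−|O₁|² = 0.0022
linear system: -0.5384x+0.2093y = -0.0176−-0.1349z; -0.6371x+-0.3803y = 0.0022−0.0805z
det = 0.3380;  x = 0.0184+-0.1019z,  y = -0.0366+0.3825z
quadratic in z: (1.1567)z²+(0.1122)z+(-0.2099)=0, √Δ=0.9918 → z ∈ {-0.4772, 0.3802}; z = -0.4772 (taking z<0)
x = 0.0671, y = -0.2191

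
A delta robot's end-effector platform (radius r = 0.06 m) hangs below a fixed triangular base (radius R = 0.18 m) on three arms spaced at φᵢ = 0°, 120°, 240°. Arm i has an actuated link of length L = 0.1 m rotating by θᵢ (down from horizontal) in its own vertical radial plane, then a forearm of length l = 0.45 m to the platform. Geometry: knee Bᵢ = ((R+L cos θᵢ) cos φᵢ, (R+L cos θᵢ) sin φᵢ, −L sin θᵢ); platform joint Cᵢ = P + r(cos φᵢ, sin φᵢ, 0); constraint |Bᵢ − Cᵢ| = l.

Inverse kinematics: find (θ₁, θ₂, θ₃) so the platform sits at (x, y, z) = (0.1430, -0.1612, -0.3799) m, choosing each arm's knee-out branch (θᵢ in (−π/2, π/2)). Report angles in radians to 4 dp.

θ₁ = -0.3490, θ₂ = 1.3962, θ₃ = 0.0877

rotate P by −φ1: (0.1430, -0.1612, -0.3799)
  e−x'=-0.0230;  (l²−L²−(e−x')²−y'²−z²)/2L = 0.1083
  γ=atan2(-0.3799,-0.0230)=-1.6313;  ψ=arccos(0.2846)=1.2822;  θ1=γ+ψ≈-0.3490
φ2=120.0° → target in arm frame (-0.2111, -0.0432)
  e−x'=0.3311;  (l²−L²−(e−x')²−y'²−z²)/2L = -0.3166
  γ=atan2(-0.3799,0.3311)=-0.8539;  ψ=arccos(-0.6283)=2.2501;  θ2=γ+ψ≈1.3962
arm 3 (φ=240.0°): x'=0.0681, y'=0.2044
  A=0.0519, B=-0.3799, C=(l²−L²−A²−y'²−z²)/(2L)=0.0184
  θ3 = atan2(B,A) + arccos(C/0.3834) = 0.0877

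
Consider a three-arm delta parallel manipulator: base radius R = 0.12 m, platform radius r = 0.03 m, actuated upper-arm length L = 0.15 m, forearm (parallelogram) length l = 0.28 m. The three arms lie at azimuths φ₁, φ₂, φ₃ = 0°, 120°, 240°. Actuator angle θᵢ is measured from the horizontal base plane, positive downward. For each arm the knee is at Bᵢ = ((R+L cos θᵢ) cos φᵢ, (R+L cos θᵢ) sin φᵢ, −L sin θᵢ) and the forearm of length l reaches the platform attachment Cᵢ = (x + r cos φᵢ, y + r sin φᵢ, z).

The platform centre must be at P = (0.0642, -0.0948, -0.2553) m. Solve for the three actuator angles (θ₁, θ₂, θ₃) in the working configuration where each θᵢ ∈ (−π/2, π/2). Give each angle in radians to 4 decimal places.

φ1=0.0° → target in arm frame (0.0642, -0.0948)
  A=0.0258, B=-0.2553, C=(l²−L²−A²−y'²−z²)/(2L)=-0.0631
  √(A²+B²)=0.2566;  θ1 = -1.4701+1.8193 ≈ 0.3492
arm 2 (φ=120.0°): x'=-0.1142, y'=-0.0082
  e−x'=0.2042;  (l²−L²−(e−x')²−y'²−z²)/2L = -0.1701
  √(A²+B²)=0.3269;  θ2 = -0.8962+2.1182 ≈ 1.2220
arm 3 (φ=240.0°): x'=0.0500, y'=0.1030
  A cos θ + B sin θ = C:  0.0400·cos θ + -0.2553·sin θ = -0.0716
  √(A²+B²)=0.2584;  θ3 = -1.4154+1.8516 ≈ 0.4363

θ₁ = 0.3492, θ₂ = 1.2220, θ₃ = 0.4363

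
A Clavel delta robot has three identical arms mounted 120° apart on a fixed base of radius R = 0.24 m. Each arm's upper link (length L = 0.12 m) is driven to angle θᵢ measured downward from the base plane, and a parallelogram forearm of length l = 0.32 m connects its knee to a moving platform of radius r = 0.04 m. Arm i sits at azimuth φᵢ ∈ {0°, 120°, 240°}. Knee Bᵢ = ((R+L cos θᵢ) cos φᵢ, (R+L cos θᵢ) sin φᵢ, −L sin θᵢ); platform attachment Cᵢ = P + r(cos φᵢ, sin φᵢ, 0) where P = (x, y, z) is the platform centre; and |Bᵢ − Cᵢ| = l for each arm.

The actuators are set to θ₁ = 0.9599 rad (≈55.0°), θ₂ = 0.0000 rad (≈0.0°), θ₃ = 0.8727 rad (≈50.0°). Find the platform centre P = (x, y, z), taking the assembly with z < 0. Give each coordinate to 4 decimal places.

arm 1 at φ=0.0°: e+L cos θ1 = 0.2688;  O1 = (0.2688, 0.0000, -0.0983)
O2 = (0.3200·cos120.0°, 0.3200·sin120.0°, 0.0000) = (-0.1600, 0.2771, 0.0000)
O3 = (0.2771·cos240.0°, 0.2771·sin240.0°, -0.0919) = (-0.1386, -0.2400, -0.0919)
|O₂|²−|O₁|² = 0.0205;  |O₃|²−|O₁|² = 0.0033
[-0.8577 0.5543 0.1966]·P = 0.0205;  [-0.8148 -0.4800 0.0127]·P = 0.0033
Cramer: x(z) = -0.0135+0.1175z;  y(z) = 0.0160-0.1729z
sphere 1 gives Az²+Bz+C=0 with A=1.0437, B=0.1247, C=-0.0128;  B²−4AC=0.0688;  roots -0.1854, 0.0659;  negative root z = -0.1854
x = -0.0353, y = 0.0481

(-0.0353, 0.0481, -0.1854)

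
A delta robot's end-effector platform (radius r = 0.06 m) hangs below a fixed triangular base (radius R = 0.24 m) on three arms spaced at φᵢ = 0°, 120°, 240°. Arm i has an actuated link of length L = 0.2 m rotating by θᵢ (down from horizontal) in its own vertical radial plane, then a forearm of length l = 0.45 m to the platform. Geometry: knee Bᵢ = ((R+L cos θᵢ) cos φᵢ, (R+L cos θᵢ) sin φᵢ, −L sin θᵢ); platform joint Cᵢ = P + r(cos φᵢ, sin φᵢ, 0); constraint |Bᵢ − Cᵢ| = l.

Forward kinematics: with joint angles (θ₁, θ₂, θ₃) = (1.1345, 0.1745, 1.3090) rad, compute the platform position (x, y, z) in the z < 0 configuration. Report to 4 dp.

(-0.0619, 0.1728, -0.4383)

φ1=0.0°: virtual centre (0.2645, 0.0000, -0.1813), radius l
O2 = (0.3770·cos120.0°, 0.3770·sin120.0°, -0.0347) = (-0.1885, 0.3265, -0.0347)
φ3=240.0°: virtual centre (-0.1159, -0.2007, -0.1932), radius l
subtract pairs → two planes through P
[-0.9060 0.6529 0.2931]·P = 0.0405;  [-0.7608 -0.4014 -0.0238]·P = -0.0118
Cramer: x(z) = -0.0099+0.1186z;  y(z) = 0.0482-0.2843z
sphere 1 gives Az²+Bz+C=0 with A=1.0949, B=0.2700, C=-0.0920;  B²−4AC=0.4758;  roots -0.4383, 0.1917;  negative root z = -0.4383
x = -0.0619, y = 0.1728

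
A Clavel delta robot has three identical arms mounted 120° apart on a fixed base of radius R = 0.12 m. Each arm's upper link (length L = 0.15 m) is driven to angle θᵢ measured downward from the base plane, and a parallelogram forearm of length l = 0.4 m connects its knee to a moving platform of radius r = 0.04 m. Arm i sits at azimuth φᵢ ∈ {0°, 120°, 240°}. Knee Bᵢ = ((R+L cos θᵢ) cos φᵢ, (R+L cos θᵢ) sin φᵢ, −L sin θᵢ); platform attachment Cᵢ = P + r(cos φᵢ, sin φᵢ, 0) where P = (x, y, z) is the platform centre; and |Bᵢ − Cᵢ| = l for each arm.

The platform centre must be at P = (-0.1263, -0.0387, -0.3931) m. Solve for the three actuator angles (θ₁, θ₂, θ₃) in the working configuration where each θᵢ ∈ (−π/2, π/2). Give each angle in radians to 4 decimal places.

θ₁ = 0.9598, θ₂ = 0.4362, θ₃ = 0.1746

rotate P by −φ1: (-0.1263, -0.0387, -0.3931)
  e−x'=0.2063;  (l²−L²−(e−x')²−y'²−z²)/2L = -0.2036
  θ1 = atan2(B,A) + arccos(C/0.4439) = 0.9598
rotate P by −φ2: (0.0296, 0.1287, -0.3931)
  A=0.0504, B=-0.3931, C=(l²−L²−A²−y'²−z²)/(2L)=-0.1205
  √(A²+B²)=0.3963;  θ2 = -1.4434+1.8796 ≈ 0.4362
arm 3 (φ=240.0°): x'=0.0967, y'=-0.0900
  A=-0.0167, B=-0.3931, C=(l²−L²−A²−y'²−z²)/(2L)=-0.0847
  √(A²+B²)=0.3935;  θ3 = -1.6132+1.7878 ≈ 0.1746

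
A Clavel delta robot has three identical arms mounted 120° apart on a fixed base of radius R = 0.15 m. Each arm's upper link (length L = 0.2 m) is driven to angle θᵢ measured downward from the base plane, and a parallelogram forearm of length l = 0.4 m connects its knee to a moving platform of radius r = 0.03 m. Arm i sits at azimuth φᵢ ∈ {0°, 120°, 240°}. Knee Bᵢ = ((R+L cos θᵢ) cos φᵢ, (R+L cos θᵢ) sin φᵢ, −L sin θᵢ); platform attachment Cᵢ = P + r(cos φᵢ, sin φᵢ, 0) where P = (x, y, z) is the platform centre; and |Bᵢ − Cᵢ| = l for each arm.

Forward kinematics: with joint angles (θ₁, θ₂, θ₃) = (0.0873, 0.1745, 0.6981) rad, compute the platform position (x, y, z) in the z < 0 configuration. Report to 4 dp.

O1 = (0.3192·cos0.0°, 0.3192·sin0.0°, -0.0174) = (0.3192, 0.0000, -0.0174)
arm 2 at φ=120.0°: e+L cos θ2 = 0.3170;  O2 = (-0.1585, 0.2745, -0.0347)
O3 = (0.2732·cos240.0°, 0.2732·sin240.0°, -0.1286) = (-0.1366, -0.2366, -0.1286)
|O₂|²−|O₁|² = -0.0005;  |O₃|²−|O₁|² = -0.0110
[-0.9554 0.5490 -0.0346]·P = -0.0005;  [-0.9117 -0.4732 -0.2222]·P = -0.0110
det = 0.9526;  x = 0.0066+-0.1452z,  y = 0.0106+-0.1898z
sphere 1 gives Az²+Bz+C=0 with A=1.0571, B=0.1217, C=-0.0619;  B²−4AC=0.2764;  roots -0.3062, 0.1911;  negative root z = -0.3062
x = 0.0511, y = 0.0687

(0.0511, 0.0687, -0.3062)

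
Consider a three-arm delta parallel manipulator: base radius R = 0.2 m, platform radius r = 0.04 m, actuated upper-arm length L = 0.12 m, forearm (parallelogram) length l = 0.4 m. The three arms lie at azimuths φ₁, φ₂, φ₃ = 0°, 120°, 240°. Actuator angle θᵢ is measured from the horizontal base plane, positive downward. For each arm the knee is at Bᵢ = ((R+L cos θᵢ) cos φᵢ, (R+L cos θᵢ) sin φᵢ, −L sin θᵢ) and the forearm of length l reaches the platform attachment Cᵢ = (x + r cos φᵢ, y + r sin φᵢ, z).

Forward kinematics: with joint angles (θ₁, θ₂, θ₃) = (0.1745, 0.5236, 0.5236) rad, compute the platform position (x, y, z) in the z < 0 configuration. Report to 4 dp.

arm 1 at φ=0.0°: (R−r)+L cos θ1 = 0.2782;  O1 = (0.2782, 0.0000, -0.0208)
arm 2 at φ=120.0°: (R−r)+L cos θ2 = 0.2639;  O2 = (-0.1320, 0.2286, -0.0600)
φ3=240.0°: virtual centre (-0.1320, -0.2286, -0.0600), radius l
subtract pairs → two planes through P
plane₁₂: -0.8203x+0.4571y+-0.0783z = -0.0046
Cramer: x(z) = 0.0056-0.0955z;  y(z) = 0.0000+0.0000z
into |P−O₁|² = l²: 1.0091z² + 0.0937z + -0.0852 = 0;  Δ = 0.3529;  z = -0.3408 or 0.2479 → z<0 root = -0.3408
x = 0.0381, y = 0.0000

(0.0381, 0.0000, -0.3408)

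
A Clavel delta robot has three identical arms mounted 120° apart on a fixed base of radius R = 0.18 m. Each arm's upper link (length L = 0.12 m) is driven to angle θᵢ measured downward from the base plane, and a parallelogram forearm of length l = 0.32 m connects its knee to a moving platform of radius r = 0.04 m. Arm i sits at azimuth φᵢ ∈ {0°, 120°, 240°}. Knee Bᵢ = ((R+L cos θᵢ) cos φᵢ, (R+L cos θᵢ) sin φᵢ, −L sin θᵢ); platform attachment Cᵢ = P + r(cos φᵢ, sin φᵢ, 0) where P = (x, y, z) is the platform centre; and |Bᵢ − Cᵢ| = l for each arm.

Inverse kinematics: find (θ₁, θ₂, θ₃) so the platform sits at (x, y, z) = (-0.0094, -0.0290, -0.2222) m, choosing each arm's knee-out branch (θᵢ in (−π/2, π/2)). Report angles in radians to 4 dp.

θ₁ = 0.3489, θ₂ = 0.4359, θ₃ = 0.0000

φ1=0.0° → target in arm frame (-0.0094, -0.0290)
  A=0.1494, B=-0.2222, C=(l²−L²−A²−y'²−z²)/(2L)=0.0644
  γ=atan2(-0.2222,0.1494)=-0.9789;  ψ=arccos(0.2407)=1.3277;  θ1=γ+ψ≈0.3489
φ2=120.0° → target in arm frame (-0.0204, 0.0226)
  A cos θ + B sin θ = C:  0.1604·cos θ + -0.2222·sin θ = 0.0516
  √(A²+B²)=0.2741;  θ2 = -0.9455+1.3814 ≈ 0.4359
arm 3 (φ=240.0°): x'=0.0298, y'=0.0064
  e−x'=0.1102;  (l²−L²−(e−x')²−y'²−z²)/2L = 0.1102
  √(A²+B²)=0.2480;  θ3 = -1.1104+1.1104 ≈ 0.0000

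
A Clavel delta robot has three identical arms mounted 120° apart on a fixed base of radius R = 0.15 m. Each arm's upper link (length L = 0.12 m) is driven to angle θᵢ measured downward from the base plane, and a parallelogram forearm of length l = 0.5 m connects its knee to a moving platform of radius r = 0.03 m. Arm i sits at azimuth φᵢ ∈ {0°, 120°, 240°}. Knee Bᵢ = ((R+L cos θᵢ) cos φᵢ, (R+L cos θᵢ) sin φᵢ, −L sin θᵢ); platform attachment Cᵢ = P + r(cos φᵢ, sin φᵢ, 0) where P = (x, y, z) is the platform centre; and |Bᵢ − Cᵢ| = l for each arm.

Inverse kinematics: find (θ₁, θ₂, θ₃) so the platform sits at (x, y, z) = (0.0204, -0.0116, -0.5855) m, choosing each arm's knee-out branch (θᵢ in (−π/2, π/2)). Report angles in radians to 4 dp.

arm 1 (φ=0.0°): x'=0.0204, y'=-0.0116
  e−x'=0.0996;  (l²−L²−(e−x')²−y'²−z²)/2L = -0.4886
  √(A²+B²)=0.5939;  θ1 = -1.4023+2.5369 ≈ 1.1346
arm 2 (φ=120.0°): x'=-0.0202, y'=-0.0119
  e−x'=0.1402;  (l²−L²−(e−x')²−y'²−z²)/2L = -0.5292
  √(A²+B²)=0.6021;  θ2 = -1.3357+2.6447 ≈ 1.3090
arm 3 (φ=240.0°): x'=-0.0002, y'=0.0235
  A cos θ + B sin θ = C:  0.1202·cos θ + -0.5855·sin θ = -0.5092
  √(A²+B²)=0.5977;  θ3 = -1.3684+2.5903 ≈ 1.2219

θ₁ = 1.1346, θ₂ = 1.3090, θ₃ = 1.2219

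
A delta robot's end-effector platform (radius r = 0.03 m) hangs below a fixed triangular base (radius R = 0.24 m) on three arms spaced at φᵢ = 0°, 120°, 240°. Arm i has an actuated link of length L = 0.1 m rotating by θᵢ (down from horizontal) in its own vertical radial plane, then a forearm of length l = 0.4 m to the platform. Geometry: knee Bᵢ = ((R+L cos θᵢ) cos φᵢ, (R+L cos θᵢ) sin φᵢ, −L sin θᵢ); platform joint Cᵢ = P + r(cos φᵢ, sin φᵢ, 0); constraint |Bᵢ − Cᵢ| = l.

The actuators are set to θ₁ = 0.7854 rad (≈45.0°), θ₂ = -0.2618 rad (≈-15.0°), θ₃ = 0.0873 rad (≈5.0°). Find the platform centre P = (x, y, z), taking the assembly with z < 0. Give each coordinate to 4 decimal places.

arm 1 at φ=0.0°: ρ1 = 0.2807;  S1 = (0.2807, 0.0000, -0.0707)
arm 2 at φ=120.0°: ρ2 = 0.3066;  S2 = (-0.1533, 0.2655, 0.0259)
φ3=240.0°: virtual centre (-0.1548, -0.2681, -0.0087), radius l
eliminate P² terms by subtracting sphere 1 from 2 and 3
[-0.8680 0.5310 0.1932]·P = 0.0109;  [-0.8710 -0.5363 0.1240]·P = 0.0121
det = 0.9280;  x = -0.0132+0.1826z,  y = -0.0012+-0.0654z
sphere 1 gives Az²+Bz+C=0 with A=1.0376, B=0.0342, C=-0.0686;  B²−4AC=0.2859;  roots -0.2742, 0.2412;  negative root z = -0.2742
x = -0.0633, y = 0.0168

(-0.0633, 0.0168, -0.2742)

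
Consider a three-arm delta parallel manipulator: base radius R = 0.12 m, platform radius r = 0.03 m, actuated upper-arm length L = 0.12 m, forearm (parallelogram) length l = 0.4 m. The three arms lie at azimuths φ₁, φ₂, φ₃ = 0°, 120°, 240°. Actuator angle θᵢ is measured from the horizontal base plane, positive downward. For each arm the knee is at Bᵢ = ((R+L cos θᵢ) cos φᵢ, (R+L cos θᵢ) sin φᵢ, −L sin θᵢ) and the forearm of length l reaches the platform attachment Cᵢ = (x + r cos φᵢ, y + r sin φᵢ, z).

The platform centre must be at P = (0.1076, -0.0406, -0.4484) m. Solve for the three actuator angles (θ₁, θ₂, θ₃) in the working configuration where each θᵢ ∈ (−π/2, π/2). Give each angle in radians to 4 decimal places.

φ1=0.0° → target in arm frame (0.1076, -0.0406)
  A cos θ + B sin θ = C:  -0.0176·cos θ + -0.4484·sin θ = -0.2393
  γ=atan2(-0.4484,-0.0176)=-1.6100;  ψ=arccos(-0.5332)=2.1331;  θ1=γ+ψ≈0.5231
rotate P by −φ2: (-0.0890, -0.0729, -0.4484)
  A=0.1790, B=-0.4484, C=(l²−L²−A²−y'²−z²)/(2L)=-0.3867
  √(A²+B²)=0.4828;  θ2 = -1.1911+2.4996 ≈ 1.3085
arm 3 (φ=240.0°): x'=-0.0186, y'=0.1135
  A=0.1086, B=-0.4484, C=(l²−L²−A²−y'²−z²)/(2L)=-0.3339
  γ=atan2(-0.4484,0.1086)=-1.3331;  ψ=arccos(-0.7238)=2.3801;  θ3=γ+ψ≈1.0470

θ₁ = 0.5231, θ₂ = 1.3085, θ₃ = 1.0470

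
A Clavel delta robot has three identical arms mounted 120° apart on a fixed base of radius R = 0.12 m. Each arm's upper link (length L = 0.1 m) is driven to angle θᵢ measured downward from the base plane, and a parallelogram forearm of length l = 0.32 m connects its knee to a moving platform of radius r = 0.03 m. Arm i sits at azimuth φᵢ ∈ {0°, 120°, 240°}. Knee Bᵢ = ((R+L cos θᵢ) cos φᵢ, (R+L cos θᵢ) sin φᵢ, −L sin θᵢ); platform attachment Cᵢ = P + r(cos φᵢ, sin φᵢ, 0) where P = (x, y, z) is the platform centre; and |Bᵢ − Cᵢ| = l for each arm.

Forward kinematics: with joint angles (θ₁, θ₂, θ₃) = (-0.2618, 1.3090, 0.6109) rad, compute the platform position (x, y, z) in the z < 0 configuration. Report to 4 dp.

(0.1335, -0.0792, -0.2796)

centre 1 = (0.1866·cos0.0°, 0.1866·sin0.0°, 0.0259) = (0.1866, 0.0000, 0.0259)
φ2=120.0°: virtual centre (-0.0579, 0.1004, -0.0966), radius l
arm 3 at φ=240.0°: e+L cos θ3 = 0.1719;  centre 3 = (-0.0860, -0.1489, -0.0574)
|centre ₂|²−|centre ₁|² = -0.0127;  |centre ₃|²−|centre ₁|² = -0.0026
plane₁₂: -0.4891x+0.2007y+-0.2449z = -0.0127
det = 0.2550;  x = 0.0169+-0.4170z,  y = -0.0221+0.2043z
quadratic in z: (1.2156)z²+(0.0807)z+(-0.0725)=0, √Δ=0.5990 → z ∈ {-0.2796, 0.2132}; z = -0.2796 (taking z<0)
x = 0.1335, y = -0.0792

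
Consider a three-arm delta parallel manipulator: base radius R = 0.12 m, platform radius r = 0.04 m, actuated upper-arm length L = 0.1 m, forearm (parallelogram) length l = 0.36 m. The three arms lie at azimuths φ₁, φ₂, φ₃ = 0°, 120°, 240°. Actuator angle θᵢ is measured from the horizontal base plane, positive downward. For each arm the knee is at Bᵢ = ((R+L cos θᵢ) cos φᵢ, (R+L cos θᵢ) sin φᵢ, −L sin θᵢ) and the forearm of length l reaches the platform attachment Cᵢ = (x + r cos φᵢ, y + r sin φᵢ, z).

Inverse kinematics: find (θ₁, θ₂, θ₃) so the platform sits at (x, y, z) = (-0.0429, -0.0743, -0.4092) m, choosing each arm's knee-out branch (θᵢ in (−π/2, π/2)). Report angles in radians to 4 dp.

θ₁ = 1.2212, θ₂ = 1.2212, θ₃ = 0.6107

rotate P by −φ1: (-0.0429, -0.0743, -0.4092)
  A cos θ + B sin θ = C:  0.1229·cos θ + -0.4092·sin θ = -0.3423
  γ=atan2(-0.4092,0.1229)=-1.2790;  ψ=arccos(-0.8013)=2.5002;  θ1=γ+ψ≈1.2212
rotate P by −φ2: (-0.0429, 0.0743, -0.4092)
  A=0.1229, B=-0.4092, C=(l²−L²−A²−y'²−z²)/(2L)=-0.3423
  √(A²+B²)=0.4273;  θ2 = -1.2790+2.5002 ≈ 1.2212
φ3=240.0° → target in arm frame (0.0858, 0.0000)
  A cos θ + B sin θ = C:  -0.0058·cos θ + -0.4092·sin θ = -0.2394
  θ3 = atan2(B,A) + arccos(C/0.4092) = 0.6107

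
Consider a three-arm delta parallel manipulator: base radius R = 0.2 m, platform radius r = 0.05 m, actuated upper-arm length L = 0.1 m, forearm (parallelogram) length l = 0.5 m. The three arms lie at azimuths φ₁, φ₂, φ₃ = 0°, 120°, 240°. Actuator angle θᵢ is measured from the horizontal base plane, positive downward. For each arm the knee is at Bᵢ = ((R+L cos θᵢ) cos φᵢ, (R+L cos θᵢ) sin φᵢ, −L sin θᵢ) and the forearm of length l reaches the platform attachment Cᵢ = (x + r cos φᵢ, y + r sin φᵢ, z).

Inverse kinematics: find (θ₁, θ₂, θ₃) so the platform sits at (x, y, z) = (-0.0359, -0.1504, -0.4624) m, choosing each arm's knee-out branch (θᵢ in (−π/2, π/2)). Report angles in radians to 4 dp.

arm 1 (φ=0.0°): x'=-0.0359, y'=-0.1504
  A=0.1859, B=-0.4624, C=(l²−L²−A²−y'²−z²)/(2L)=-0.1550
  θ1 = atan2(B,A) + arccos(C/0.4984) = 0.6984
φ2=120.0° → target in arm frame (-0.1123, 0.1063)
  A=0.2623, B=-0.4624, C=(l²−L²−A²−y'²−z²)/(2L)=-0.2696
  γ=atan2(-0.4624,0.2623)=-1.0548;  ψ=arccos(-0.5071)=2.1026;  θ2=γ+ψ≈1.0478
rotate P by −φ3: (0.1482, 0.0441, -0.4624)
  e−x'=0.0018;  (l²−L²−(e−x')²−y'²−z²)/2L = 0.1212
  γ=atan2(-0.4624,0.0018)=-1.5669;  ψ=arccos(0.2621)=1.3056;  θ3=γ+ψ≈-0.2613

θ₁ = 0.6984, θ₂ = 1.0478, θ₃ = -0.2613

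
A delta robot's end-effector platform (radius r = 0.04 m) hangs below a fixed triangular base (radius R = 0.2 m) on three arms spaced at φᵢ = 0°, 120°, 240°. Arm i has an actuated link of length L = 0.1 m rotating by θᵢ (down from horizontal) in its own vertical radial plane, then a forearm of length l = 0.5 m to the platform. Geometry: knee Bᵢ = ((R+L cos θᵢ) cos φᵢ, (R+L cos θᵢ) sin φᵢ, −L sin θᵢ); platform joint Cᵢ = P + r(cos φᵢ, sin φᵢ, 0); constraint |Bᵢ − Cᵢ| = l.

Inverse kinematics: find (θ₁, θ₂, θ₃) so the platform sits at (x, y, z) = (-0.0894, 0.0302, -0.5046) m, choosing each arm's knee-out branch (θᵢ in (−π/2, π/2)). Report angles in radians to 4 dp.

φ1=0.0° → target in arm frame (-0.0894, 0.0302)
  A=0.2494, B=-0.5046, C=(l²−L²−A²−y'²−z²)/(2L)=-0.3887
  θ1 = atan2(B,A) + arccos(C/0.5629) = 1.2212
arm 2 (φ=120.0°): x'=0.0709, y'=0.0623
  e−x'=0.0891;  (l²−L²−(e−x')²−y'²−z²)/2L = -0.1323
  √(A²+B²)=0.5124;  θ2 = -1.3959+1.8319 ≈ 0.4359
φ3=240.0° → target in arm frame (0.0185, -0.0925)
  A cos θ + B sin θ = C:  0.1415·cos θ + -0.5046·sin θ = -0.2160
  γ=atan2(-0.5046,0.1415)=-1.2975;  ψ=arccos(-0.4121)=1.9955;  θ3=γ+ψ≈0.6981

θ₁ = 1.2212, θ₂ = 0.4359, θ₃ = 0.6981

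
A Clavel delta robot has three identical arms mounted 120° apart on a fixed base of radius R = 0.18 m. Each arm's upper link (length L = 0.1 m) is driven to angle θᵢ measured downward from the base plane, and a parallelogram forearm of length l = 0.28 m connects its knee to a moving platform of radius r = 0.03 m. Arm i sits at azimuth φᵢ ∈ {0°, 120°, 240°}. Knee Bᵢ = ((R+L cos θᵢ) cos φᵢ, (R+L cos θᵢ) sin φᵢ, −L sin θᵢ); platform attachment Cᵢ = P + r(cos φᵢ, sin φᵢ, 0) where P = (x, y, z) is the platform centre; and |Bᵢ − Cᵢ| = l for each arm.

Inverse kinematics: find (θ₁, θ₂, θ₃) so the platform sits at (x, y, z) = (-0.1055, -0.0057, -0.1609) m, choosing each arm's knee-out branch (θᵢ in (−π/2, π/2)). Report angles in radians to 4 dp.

θ₁ = 1.3960, θ₂ = -0.0882, θ₃ = -0.2615

arm 1 (φ=0.0°): x'=-0.1055, y'=-0.0057
  A=0.2555, B=-0.1609, C=(l²−L²−A²−y'²−z²)/(2L)=-0.1140
  √(A²+B²)=0.3019;  θ1 = -0.5620+1.9580 ≈ 1.3960
rotate P by −φ2: (0.0478, 0.0942, -0.1609)
  A=0.1022, B=-0.1609, C=(l²−L²−A²−y'²−z²)/(2L)=0.1160
  γ=atan2(-0.1609,0.1022)=-1.0050;  ψ=arccos(0.6084)=0.9168;  θ2=γ+ψ≈-0.0882
arm 3 (φ=240.0°): x'=0.0577, y'=-0.0885
  e−x'=0.0923;  (l²−L²−(e−x')²−y'²−z²)/2L = 0.1308
  γ=atan2(-0.1609,0.0923)=-1.0499;  ψ=arccos(0.7050)=0.7884;  θ3=γ+ψ≈-0.2615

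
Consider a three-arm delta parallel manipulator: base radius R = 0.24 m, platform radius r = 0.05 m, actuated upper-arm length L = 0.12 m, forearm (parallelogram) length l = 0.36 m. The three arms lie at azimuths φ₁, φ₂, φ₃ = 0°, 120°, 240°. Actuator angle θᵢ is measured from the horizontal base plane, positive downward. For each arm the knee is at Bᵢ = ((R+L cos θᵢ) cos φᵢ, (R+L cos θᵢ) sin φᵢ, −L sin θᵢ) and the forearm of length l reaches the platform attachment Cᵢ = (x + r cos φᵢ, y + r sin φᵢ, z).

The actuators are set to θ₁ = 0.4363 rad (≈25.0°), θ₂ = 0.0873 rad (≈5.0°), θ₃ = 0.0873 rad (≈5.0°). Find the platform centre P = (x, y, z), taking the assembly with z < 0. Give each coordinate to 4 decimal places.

(-0.0233, 0.0000, -0.2116)

φ1=0.0°: virtual centre (0.2988, 0.0000, -0.0507), radius l
arm 2 at φ=120.0°: (R−r)+L cos θ2 = 0.3095;  centre 2 = (-0.1548, 0.2681, -0.0105)
arm 3 at φ=240.0°: (R−r)+L cos θ3 = 0.3095;  centre 3 = (-0.1548, -0.2681, -0.0105)
subtract pairs → two planes through P
linear system: -0.9071x+0.5361y = 0.0041−0.0805z; -0.9071x+-0.5361y = 0.0041−0.0805z
det = 0.9726;  x = -0.0045+0.0887z,  y = 0.0000+0.0000z
into |P−centre ₁|² = l²: 1.0079z² + 0.0476z + -0.0351 = 0;  Δ = 0.1436;  z = -0.2116 or 0.1644 → z<0 root = -0.2116
x = -0.0233, y = 0.0000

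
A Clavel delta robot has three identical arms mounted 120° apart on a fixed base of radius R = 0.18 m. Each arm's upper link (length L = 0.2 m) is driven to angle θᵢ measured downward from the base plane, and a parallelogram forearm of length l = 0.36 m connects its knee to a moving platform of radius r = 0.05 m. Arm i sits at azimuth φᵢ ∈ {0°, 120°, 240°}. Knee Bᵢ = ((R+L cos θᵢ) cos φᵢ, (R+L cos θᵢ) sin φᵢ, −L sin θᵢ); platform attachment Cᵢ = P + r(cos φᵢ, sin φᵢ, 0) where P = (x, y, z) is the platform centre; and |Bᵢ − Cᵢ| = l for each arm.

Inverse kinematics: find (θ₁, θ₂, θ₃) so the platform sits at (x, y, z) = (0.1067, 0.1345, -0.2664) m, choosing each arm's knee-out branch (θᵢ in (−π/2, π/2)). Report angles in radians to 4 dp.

θ₁ = 0.0873, θ₂ = 0.3492, θ₃ = 1.3091

arm 1 (φ=0.0°): x'=0.1067, y'=0.1345
  e−x'=0.0233;  (l²−L²−(e−x')²−y'²−z²)/2L = 0.0000
  √(A²+B²)=0.2674;  θ1 = -1.4836+1.5708 ≈ 0.0873
arm 2 (φ=120.0°): x'=0.0631, y'=-0.1597
  e−x'=0.0669;  (l²−L²−(e−x')²−y'²−z²)/2L = -0.0283
  √(A²+B²)=0.2747;  θ2 = -1.3249+1.6741 ≈ 0.3492
arm 3 (φ=240.0°): x'=-0.1698, y'=0.0252
  A cos θ + B sin θ = C:  0.2998·cos θ + -0.2664·sin θ = -0.1798
  γ=atan2(-0.2664,0.2998)=-0.7264;  ψ=arccos(-0.4482)=2.0355;  θ3=γ+ψ≈1.3091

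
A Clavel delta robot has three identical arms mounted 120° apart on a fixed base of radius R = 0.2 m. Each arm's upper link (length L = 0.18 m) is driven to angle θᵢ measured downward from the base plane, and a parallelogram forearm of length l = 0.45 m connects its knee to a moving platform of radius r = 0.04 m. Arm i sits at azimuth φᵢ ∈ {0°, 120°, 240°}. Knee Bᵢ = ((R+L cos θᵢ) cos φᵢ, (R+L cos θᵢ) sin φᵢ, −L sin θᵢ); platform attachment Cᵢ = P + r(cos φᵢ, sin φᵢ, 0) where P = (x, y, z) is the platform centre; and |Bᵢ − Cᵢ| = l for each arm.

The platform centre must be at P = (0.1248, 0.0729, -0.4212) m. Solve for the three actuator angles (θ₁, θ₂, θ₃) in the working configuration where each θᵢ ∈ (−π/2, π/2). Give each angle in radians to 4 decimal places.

arm 1 (φ=0.0°): x'=0.1248, y'=0.0729
  e−x'=0.0352;  (l²−L²−(e−x')²−y'²−z²)/2L = -0.0385
  θ1 = atan2(B,A) + arccos(C/0.4227) = 0.1746
rotate P by −φ2: (0.0007, -0.1445, -0.4212)
  A=0.1593, B=-0.4212, C=(l²−L²−A²−y'²−z²)/(2L)=-0.1488
  γ=atan2(-0.4212,0.1593)=-1.2093;  ψ=arccos(-0.3304)=1.9075;  θ2=γ+ψ≈0.6983
arm 3 (φ=240.0°): x'=-0.1255, y'=0.0716
  A cos θ + B sin θ = C:  0.2855·cos θ + -0.4212·sin θ = -0.2610
  γ=atan2(-0.4212,0.2855)=-0.9751;  ψ=arccos(-0.5130)=2.1094;  θ3=γ+ψ≈1.1344

θ₁ = 0.1746, θ₂ = 0.6983, θ₃ = 1.1344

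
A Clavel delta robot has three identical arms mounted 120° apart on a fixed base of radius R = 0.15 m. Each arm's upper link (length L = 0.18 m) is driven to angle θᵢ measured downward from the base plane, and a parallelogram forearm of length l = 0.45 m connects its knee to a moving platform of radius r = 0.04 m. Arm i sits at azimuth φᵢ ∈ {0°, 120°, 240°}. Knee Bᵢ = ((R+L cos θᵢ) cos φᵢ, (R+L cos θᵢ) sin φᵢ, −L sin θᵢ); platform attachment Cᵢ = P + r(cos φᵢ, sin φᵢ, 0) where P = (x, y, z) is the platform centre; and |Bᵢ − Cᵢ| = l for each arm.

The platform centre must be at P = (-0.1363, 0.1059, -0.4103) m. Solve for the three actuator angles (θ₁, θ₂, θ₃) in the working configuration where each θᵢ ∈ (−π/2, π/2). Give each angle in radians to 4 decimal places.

θ₁ = 0.9598, θ₂ = -0.0875, θ₃ = 0.6108

rotate P by −φ1: (-0.1363, 0.1059, -0.4103)
  A cos θ + B sin θ = C:  0.2463·cos θ + -0.4103·sin θ = -0.1948
  √(A²+B²)=0.4785;  θ1 = -1.0302+1.9900 ≈ 0.9598
arm 2 (φ=120.0°): x'=0.1599, y'=0.0651
  A cos θ + B sin θ = C:  -0.0499·cos θ + -0.4103·sin θ = -0.0138
  √(A²+B²)=0.4133;  θ2 = -1.6917+1.6042 ≈ -0.0875
φ3=240.0° → target in arm frame (-0.0236, -0.1710)
  A cos θ + B sin θ = C:  0.1336·cos θ + -0.4103·sin θ = -0.1259
  θ3 = atan2(B,A) + arccos(C/0.4315) = 0.6108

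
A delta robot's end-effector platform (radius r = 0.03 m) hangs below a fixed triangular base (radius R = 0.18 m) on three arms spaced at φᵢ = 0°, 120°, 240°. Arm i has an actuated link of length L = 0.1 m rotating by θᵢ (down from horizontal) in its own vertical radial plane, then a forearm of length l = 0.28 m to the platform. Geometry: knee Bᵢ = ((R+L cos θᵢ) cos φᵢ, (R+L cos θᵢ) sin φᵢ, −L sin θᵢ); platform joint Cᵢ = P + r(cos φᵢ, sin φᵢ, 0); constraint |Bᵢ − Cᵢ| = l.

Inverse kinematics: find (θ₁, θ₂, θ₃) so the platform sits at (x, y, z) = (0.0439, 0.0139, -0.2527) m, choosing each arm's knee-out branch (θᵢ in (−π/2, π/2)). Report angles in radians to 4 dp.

φ1=0.0° → target in arm frame (0.0439, 0.0139)
  e−x'=0.1061;  (l²−L²−(e−x')²−y'²−z²)/2L = -0.0345
  γ=atan2(-0.2527,0.1061)=-1.1733;  ψ=arccos(-0.1260)=1.6972;  θ1=γ+ψ≈0.5239
rotate P by −φ2: (-0.0099, -0.0450, -0.2527)
  e−x'=0.1599;  (l²−L²−(e−x')²−y'²−z²)/2L = -0.1153
  θ2 = atan2(B,A) + arccos(C/0.2990) = 0.9599
arm 3 (φ=240.0°): x'=-0.0340, y'=0.0311
  A cos θ + B sin θ = C:  0.1840·cos θ + -0.2527·sin θ = -0.1514
  √(A²+B²)=0.3126;  θ3 = -0.9415+2.0763 ≈ 1.1348

θ₁ = 0.5239, θ₂ = 0.9599, θ₃ = 1.1348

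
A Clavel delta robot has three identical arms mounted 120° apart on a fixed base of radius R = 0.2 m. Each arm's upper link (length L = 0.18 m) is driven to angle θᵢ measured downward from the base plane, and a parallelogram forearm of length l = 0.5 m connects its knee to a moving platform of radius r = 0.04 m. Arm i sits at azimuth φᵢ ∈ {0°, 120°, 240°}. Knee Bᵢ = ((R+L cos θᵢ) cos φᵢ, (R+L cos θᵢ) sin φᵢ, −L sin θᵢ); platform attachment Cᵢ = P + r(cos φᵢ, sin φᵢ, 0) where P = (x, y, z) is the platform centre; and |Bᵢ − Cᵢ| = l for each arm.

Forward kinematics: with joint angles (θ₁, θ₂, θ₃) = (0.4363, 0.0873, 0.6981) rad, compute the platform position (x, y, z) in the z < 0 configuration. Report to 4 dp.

(-0.0046, 0.0920, -0.4423)

arm 1 at φ=0.0°: ρ1 = 0.3231;  centre 1 = (0.3231, 0.0000, -0.0761)
centre 2 = (0.3393·cos120.0°, 0.3393·sin120.0°, -0.0157) = (-0.1697, 0.2939, -0.0157)
arm 3 at φ=240.0°: ρ3 = 0.2979;  centre 3 = (-0.1489, -0.2580, -0.1157)
eliminate P² terms by subtracting sphere 1 from 2 and 3
[-0.9856 0.5877 0.1207]·P = 0.0052;  [-0.9442 -0.5160 -0.0793]·P = -0.0081
det = 1.0634;  x = 0.0020+0.0148z,  y = 0.0121+-0.1807z
into |P−centre ₁|² = l²: 1.0329z² + 0.1383z + -0.1409 = 0;  Δ = 0.6013;  z = -0.4423 or 0.3084 → z<0 root = -0.4423
x = -0.0046, y = 0.0920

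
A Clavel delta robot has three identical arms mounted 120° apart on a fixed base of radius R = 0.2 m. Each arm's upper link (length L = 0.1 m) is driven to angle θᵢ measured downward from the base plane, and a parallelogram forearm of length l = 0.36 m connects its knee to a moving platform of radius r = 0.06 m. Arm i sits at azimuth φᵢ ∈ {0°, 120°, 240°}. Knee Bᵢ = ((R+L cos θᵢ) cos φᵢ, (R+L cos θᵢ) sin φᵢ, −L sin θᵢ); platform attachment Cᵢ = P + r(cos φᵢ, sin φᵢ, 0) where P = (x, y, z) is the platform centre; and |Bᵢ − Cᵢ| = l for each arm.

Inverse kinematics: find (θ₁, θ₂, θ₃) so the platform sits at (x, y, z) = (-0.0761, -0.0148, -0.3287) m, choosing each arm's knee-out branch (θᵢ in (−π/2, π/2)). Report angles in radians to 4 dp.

θ₁ = 1.0478, θ₂ = 0.4365, θ₃ = 0.2620

arm 1 (φ=0.0°): x'=-0.0761, y'=-0.0148
  e−x'=0.2161;  (l²−L²−(e−x')²−y'²−z²)/2L = -0.1768
  √(A²+B²)=0.3934;  θ1 = -0.9892+2.0370 ≈ 1.0478
φ2=120.0° → target in arm frame (0.0252, 0.0733)
  A=0.1148, B=-0.3287, C=(l²−L²−A²−y'²−z²)/(2L)=-0.0349
  √(A²+B²)=0.3482;  θ2 = -1.2349+1.6713 ≈ 0.4365
rotate P by −φ3: (0.0509, -0.0585, -0.3287)
  e−x'=0.0891;  (l²−L²−(e−x')²−y'²−z²)/2L = 0.0009
  γ=atan2(-0.3287,0.0891)=-1.3060;  ψ=arccos(0.0028)=1.5680;  θ3=γ+ψ≈0.2620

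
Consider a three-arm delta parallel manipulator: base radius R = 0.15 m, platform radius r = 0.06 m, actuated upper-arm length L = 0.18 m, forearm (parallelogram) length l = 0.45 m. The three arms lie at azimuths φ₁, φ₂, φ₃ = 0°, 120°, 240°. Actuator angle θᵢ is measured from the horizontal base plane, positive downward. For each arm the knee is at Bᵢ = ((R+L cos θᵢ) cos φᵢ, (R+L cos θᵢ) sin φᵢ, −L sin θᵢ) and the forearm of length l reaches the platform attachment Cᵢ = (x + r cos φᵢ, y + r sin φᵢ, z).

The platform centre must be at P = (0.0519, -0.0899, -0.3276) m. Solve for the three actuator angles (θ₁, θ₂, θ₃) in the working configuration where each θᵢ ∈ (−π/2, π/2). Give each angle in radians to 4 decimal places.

rotate P by −φ1: (0.0519, -0.0899, -0.3276)
  e−x'=0.0381;  (l²−L²−(e−x')²−y'²−z²)/2L = 0.1479
  γ=atan2(-0.3276,0.0381)=-1.4550;  ψ=arccos(0.4484)=1.1058;  θ1=γ+ψ≈-0.3492
arm 2 (φ=120.0°): x'=-0.1038, y'=0.0000
  A=0.1938, B=-0.3276, C=(l²−L²−A²−y'²−z²)/(2L)=0.0700
  √(A²+B²)=0.3806;  θ2 = -1.0366+1.3857 ≈ 0.3491
rotate P by −φ3: (0.0519, 0.0899, -0.3276)
  e−x'=0.0381;  (l²−L²−(e−x')²−y'²−z²)/2L = 0.1479
  γ=atan2(-0.3276,0.0381)=-1.4550;  ψ=arccos(0.4485)=1.1058;  θ3=γ+ψ≈-0.3493

θ₁ = -0.3492, θ₂ = 0.3491, θ₃ = -0.3493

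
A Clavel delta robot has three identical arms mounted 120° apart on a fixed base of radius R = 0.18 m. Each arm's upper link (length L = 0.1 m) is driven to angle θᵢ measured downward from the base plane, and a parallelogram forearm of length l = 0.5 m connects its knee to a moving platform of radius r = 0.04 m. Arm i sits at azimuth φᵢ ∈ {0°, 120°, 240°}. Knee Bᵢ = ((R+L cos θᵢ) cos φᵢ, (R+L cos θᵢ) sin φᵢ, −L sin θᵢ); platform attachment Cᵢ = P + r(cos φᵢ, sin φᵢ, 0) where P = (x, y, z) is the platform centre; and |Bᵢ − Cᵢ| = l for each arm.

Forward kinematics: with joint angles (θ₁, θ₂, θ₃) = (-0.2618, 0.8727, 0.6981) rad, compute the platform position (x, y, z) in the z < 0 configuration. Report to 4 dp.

(0.1420, -0.0229, -0.4646)

arm 1 at φ=0.0°: (R−r)+L cos θ1 = 0.2366;  centre 1 = (0.2366, 0.0000, 0.0259)
centre 2 = (0.2043·cos120.0°, 0.2043·sin120.0°, -0.0766) = (-0.1021, 0.1769, -0.0766)
φ3=240.0°: virtual centre (-0.1083, -0.1876, -0.0643), radius l
|centre ₂|²−|centre ₁|² = -0.0090;  |centre ₃|²−|centre ₁|² = -0.0056
plane₁₂: -0.6775x+0.3538y+-0.2050z = -0.0090
Cramer: x(z) = 0.0108-0.2824z;  y(z) = -0.0049+0.0386z
sphere 1 gives Az²+Bz+C=0 with A=1.0812, B=0.0754, C=-0.1983;  B²−4AC=0.8634;  roots -0.4646, 0.3948;  negative root z = -0.4646
x = 0.1420, y = -0.0229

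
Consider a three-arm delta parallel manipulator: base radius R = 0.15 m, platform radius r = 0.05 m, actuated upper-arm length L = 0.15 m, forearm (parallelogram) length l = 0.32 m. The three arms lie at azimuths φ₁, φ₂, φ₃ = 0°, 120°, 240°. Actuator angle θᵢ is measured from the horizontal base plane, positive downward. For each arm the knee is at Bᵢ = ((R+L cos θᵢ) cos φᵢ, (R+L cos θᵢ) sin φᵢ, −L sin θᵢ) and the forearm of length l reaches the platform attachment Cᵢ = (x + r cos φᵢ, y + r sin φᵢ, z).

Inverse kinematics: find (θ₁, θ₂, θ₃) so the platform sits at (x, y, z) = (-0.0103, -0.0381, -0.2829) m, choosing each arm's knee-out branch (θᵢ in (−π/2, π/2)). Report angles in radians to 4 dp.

rotate P by −φ1: (-0.0103, -0.0381, -0.2829)
  A cos θ + B sin θ = C:  0.1103·cos θ + -0.2829·sin θ = -0.0458
  √(A²+B²)=0.3036;  θ1 = -1.1990+1.7223 ≈ 0.5233
φ2=120.0° → target in arm frame (-0.0278, 0.0280)
  A cos θ + B sin θ = C:  0.1278·cos θ + -0.2829·sin θ = -0.0575
  √(A²+B²)=0.3104;  θ2 = -1.1464+1.7572 ≈ 0.6108
arm 3 (φ=240.0°): x'=0.0381, y'=0.0101
  A=0.0619, B=-0.2829, C=(l²−L²−A²−y'²−z²)/(2L)=-0.0135
  γ=atan2(-0.2829,0.0619)=-1.3555;  ψ=arccos(-0.0467)=1.6176;  θ3=γ+ψ≈0.2620

θ₁ = 0.5233, θ₂ = 0.6108, θ₃ = 0.2620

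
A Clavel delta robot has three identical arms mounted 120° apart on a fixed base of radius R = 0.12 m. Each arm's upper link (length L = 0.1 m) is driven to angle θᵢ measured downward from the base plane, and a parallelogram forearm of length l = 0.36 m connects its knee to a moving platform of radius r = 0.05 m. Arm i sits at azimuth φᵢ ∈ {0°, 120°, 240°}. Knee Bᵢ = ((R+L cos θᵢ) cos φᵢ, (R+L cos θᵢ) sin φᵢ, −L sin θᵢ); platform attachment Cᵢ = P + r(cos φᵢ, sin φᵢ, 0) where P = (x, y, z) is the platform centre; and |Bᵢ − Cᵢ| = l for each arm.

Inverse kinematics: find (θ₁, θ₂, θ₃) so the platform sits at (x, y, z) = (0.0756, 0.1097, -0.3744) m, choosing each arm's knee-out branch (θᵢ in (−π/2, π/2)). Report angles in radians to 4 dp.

θ₁ = 0.4360, θ₂ = 0.5235, θ₃ = 1.3088

arm 1 (φ=0.0°): x'=0.0756, y'=0.1097
  A cos θ + B sin θ = C:  -0.0056·cos θ + -0.3744·sin θ = -0.1632
  √(A²+B²)=0.3744;  θ1 = -1.5858+2.0218 ≈ 0.4360
φ2=120.0° → target in arm frame (0.0572, -0.1203)
  A cos θ + B sin θ = C:  0.0128·cos θ + -0.3744·sin θ = -0.1761
  θ2 = atan2(B,A) + arccos(C/0.3746) = 0.5235
rotate P by −φ3: (-0.1328, 0.0106, -0.3744)
  A cos θ + B sin θ = C:  0.2028·cos θ + -0.3744·sin θ = -0.3091
  √(A²+B²)=0.4258;  θ3 = -1.0744+2.3831 ≈ 1.3088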